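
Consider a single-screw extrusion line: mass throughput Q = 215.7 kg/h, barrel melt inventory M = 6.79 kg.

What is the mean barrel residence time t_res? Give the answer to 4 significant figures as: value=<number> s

value=113.3 s

Q_s = Q / 3600 = 215.7 / 3600 = 0.0599167 kg/s
t_res = M / Q_s = 6.79 / 0.0599167 = 113.324 s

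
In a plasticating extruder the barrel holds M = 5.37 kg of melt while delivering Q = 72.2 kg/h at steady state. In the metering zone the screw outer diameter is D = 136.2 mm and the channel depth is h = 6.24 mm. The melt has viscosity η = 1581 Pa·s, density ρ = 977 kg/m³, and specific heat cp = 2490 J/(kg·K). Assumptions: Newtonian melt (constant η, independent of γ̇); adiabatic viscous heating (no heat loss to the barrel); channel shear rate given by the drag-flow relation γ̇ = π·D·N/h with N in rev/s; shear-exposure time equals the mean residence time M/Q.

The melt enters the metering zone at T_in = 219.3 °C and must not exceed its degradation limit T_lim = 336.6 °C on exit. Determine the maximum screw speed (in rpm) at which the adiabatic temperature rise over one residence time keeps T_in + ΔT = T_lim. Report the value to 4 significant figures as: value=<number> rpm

value=22.72 rpm

Convert throughput: Q = 72.2 kg/h = 72.2/3600 = 0.0200556 kg/s
Mean residence time: t_res = M/Q_s = 5.37 kg / 0.0200556 kg/s = 267.756 s
D = 136.2 mm = 0.1362 m;  h = 6.24 mm = 0.00624 m
Allowable rise: ΔT_a = T_lim − T_in = 336.6 − 219.3 = 117.3 K
γ̇_max² = ΔT_a·ρ·cp/(η·t_res) = 117.3·977·2490/(1581·267.756) = 674.094 s⁻²
γ̇_max = √674.094 = 25.9633 s⁻¹
N_max = γ̇_max h / (πD) = 25.9633·0.00624/(π·0.1362) = 0.378632 rev/s → ×60 = 22.7179 rpm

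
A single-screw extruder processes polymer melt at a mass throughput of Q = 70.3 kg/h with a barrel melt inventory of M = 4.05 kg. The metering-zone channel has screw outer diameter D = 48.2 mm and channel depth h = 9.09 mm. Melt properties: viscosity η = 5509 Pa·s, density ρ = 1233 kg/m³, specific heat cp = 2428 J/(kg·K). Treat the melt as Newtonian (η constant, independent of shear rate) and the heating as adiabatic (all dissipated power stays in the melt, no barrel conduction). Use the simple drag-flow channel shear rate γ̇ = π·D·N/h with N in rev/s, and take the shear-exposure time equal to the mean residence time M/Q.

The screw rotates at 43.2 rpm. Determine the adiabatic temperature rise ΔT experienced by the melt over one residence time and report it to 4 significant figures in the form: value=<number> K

Convert throughput: Q = 70.3 kg/h = 70.3/3600 = 0.0195278 kg/s
Mean residence time: t_res = M/Q_s = 4.05 kg / 0.0195278 kg/s = 207.397 s
Geometry in metres: D = 48.2 mm → 0.0482 m, h = 9.09 mm → 0.00909 m; screw speed N = 43.2 rpm = 0.72 rev/s
γ̇ = π·D·N / h = π · 0.0482 · 0.72 / 0.00909 = 11.994 s⁻¹
Adiabatic rise: ΔT = η γ̇² t_res / (ρ cp) = 5509·(11.994)²·207.397 / (1233·2428) = 54.9028 K

value=54.90 K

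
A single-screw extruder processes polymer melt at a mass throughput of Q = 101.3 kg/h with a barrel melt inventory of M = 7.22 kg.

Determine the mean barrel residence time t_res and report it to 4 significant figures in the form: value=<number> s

Q_s = Q / 3600 = 101.3 / 3600 = 0.0281389 kg/s
t_res = M / Q_s = 7.22 / 0.0281389 = 256.584 s

value=256.6 s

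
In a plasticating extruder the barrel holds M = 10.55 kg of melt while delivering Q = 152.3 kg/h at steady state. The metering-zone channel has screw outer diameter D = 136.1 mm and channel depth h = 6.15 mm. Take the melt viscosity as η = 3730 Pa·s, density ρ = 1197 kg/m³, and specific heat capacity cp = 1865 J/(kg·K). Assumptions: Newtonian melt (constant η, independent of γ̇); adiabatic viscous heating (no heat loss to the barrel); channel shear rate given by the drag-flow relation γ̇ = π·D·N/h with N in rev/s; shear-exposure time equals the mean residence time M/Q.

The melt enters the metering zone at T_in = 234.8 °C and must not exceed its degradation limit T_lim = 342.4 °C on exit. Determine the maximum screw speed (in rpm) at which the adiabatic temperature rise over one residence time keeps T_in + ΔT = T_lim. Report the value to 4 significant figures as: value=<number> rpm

value=13.87 rpm

Throughput in SI: Q_s = 152.3 kg/h ÷ 3600 s/h = 0.0423056 kg/s
Mean residence time: t_res = M/Q_s = 10.55 kg / 0.0423056 kg/s = 249.376 s
Convert to metres: D = 0.1361 m, h = 0.00615 m
ΔT_a = T_lim − T_in = 342.4 °C − 234.8 °C = 107.6 K
γ̇_max² = ΔT_a·ρ·cp/(η·t_res) = 107.6·1197·1865/(3730·249.376) = 258.239 s⁻²
Take the square root: γ̇_max = √(258.239) = 16.0698 s⁻¹
N_max = γ̇_max·h / (π·D) = 16.0698 · 0.00615 / (π · 0.1361) = 0.231141 rev/s = 13.8685 rpm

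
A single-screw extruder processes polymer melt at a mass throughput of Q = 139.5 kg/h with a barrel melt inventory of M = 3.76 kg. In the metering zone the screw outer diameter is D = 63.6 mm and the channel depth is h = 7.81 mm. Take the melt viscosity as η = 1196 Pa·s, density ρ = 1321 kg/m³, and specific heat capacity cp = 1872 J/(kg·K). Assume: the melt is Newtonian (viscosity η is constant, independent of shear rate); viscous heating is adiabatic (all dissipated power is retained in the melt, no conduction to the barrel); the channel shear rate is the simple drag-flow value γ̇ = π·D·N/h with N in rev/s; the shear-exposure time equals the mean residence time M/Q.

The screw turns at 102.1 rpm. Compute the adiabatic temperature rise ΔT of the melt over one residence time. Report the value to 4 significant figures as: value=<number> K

Q_s = Q / 3600 = 139.5 / 3600 = 0.03875 kg/s
t_res = M / Q_s = 3.76 ÷ 0.03875 = 97.0323 s
D = 63.6 mm = 0.0636 m;  h = 7.81 mm = 0.00781 m;  N = 102.1 rpm / 60 = 1.70167 rev/s
Shear rate: γ̇ = πDN/h = π·0.0636·1.70167/0.00781 = 43.5342 s⁻¹
ΔT = η·γ̇²·t_res/(ρ·cp) = [1196 × 43.5342² × 97.0323] / [1321 × 1872] = 88.9405 K

value=88.94 K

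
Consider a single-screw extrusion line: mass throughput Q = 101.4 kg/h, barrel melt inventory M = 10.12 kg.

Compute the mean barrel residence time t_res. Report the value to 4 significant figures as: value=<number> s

value=359.3 s

Throughput in SI: Q_s = 101.4 kg/h ÷ 3600 s/h = 0.0281667 kg/s
Mean residence time: t_res = M/Q_s = 10.12 kg / 0.0281667 kg/s = 359.29 s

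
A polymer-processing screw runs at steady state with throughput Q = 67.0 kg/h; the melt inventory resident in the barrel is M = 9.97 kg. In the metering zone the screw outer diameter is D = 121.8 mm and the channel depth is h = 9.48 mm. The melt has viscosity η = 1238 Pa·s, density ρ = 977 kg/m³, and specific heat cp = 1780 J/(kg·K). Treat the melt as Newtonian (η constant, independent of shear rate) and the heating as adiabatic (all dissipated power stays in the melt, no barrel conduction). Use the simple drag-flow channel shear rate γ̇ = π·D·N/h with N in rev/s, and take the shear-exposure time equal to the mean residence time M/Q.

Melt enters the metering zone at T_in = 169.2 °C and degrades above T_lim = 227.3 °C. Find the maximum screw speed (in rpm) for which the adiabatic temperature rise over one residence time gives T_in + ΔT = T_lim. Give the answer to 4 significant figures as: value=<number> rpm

value=18.35 rpm

Q_s = Q / 3600 = 67.0 / 3600 = 0.0186111 kg/s
t_res = M / Q_s = 9.97 / 0.0186111 = 535.701 s
D = 121.8 mm = 0.1218 m;  h = 9.48 mm = 0.00948 m
ΔT_a = T_lim − T_in = 227.3 − 169.2 = 58.1 K
γ̇_max² = ΔT_a·ρ·cp / (η·t_res) = [58.1 × 977 × 1780] / [1238 × 535.701] = 152.352 s⁻²
γ̇_max = √152.352 = 12.3431 s⁻¹
Solve γ̇ = πDN/h for N: N_max = γ̇_max·h/(π·D) = 12.3431 × 0.00948 / (π × 0.1218) = 0.305798 rev/s = 18.3479 rpm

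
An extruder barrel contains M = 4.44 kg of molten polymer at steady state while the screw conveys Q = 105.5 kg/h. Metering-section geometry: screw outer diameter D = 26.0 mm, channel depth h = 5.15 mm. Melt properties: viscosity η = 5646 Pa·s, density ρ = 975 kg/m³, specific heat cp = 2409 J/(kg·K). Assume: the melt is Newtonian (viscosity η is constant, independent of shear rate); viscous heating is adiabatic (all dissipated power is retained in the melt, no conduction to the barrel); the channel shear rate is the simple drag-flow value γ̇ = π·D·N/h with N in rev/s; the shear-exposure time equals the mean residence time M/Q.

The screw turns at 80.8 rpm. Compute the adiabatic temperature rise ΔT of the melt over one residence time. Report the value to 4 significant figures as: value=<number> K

value=166.1 K

Throughput in SI: Q_s = 105.5 kg/h ÷ 3600 s/h = 0.0293056 kg/s
Mean residence time: t_res = M/Q_s = 4.44 kg / 0.0293056 kg/s = 151.507 s
Geometry in metres: D = 26.0 mm → 0.026 m, h = 5.15 mm → 0.00515 m; screw speed N = 80.8 rpm = 1.34667 rev/s
γ̇ = π·D·N / h = π · 0.026 · 1.34667 / 0.00515 = 21.3588 s⁻¹
Adiabatic rise: ΔT = η γ̇² t_res / (ρ cp) = 5646·(21.3588)²·151.507 / (975·2409) = 166.144 K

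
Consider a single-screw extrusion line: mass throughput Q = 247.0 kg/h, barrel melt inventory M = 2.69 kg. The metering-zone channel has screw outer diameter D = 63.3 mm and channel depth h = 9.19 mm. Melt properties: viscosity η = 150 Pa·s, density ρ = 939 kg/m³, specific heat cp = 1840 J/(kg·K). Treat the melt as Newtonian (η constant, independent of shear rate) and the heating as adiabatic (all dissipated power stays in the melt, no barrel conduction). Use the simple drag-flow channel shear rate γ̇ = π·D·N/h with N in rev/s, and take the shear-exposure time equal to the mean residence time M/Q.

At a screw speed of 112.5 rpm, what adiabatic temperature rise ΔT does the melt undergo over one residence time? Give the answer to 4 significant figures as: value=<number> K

Convert throughput: Q = 247.0 kg/h = 247.0/3600 = 0.0686111 kg/s
Mean residence time: t_res = M/Q_s = 2.69 kg / 0.0686111 kg/s = 39.2065 s
Geometry in metres: D = 63.3 mm → 0.0633 m, h = 9.19 mm → 0.00919 m; screw speed N = 112.5 rpm = 1.875 rev/s
Shear rate: γ̇ = πDN/h = π·0.0633·1.875/0.00919 = 40.5732 s⁻¹
ΔT = η·γ̇²·t_res/(ρ·cp) = [150 × 40.5732² × 39.2065] / [939 × 1840] = 5.60331 K

value=5.603 K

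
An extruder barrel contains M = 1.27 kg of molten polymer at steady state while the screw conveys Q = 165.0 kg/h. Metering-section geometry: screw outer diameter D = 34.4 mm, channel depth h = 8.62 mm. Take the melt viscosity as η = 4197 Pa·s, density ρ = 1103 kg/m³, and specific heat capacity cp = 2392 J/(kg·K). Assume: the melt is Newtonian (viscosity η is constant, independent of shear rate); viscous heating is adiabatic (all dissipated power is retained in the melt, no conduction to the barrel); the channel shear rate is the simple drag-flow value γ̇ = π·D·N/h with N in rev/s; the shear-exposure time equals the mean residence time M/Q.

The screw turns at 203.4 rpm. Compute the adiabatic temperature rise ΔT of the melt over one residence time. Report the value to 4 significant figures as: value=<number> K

value=79.62 K

Convert throughput: Q = 165.0 kg/h = 165.0/3600 = 0.0458333 kg/s
t_res = M / Q_s = 1.27 ÷ 0.0458333 = 27.7091 s
Convert to SI: D = 0.0344 m, h = 0.00862 m, N = 203.4/60 = 3.39 rev/s
γ̇ = π D N / h = (π)(0.0344)(3.39) / 0.00862 = 42.5012 s⁻¹
ΔT = η·γ̇²·t_res / (ρ·cp) = 4197 · (42.5012)² · 27.7091 / (1103 · 2392) = 79.6207 K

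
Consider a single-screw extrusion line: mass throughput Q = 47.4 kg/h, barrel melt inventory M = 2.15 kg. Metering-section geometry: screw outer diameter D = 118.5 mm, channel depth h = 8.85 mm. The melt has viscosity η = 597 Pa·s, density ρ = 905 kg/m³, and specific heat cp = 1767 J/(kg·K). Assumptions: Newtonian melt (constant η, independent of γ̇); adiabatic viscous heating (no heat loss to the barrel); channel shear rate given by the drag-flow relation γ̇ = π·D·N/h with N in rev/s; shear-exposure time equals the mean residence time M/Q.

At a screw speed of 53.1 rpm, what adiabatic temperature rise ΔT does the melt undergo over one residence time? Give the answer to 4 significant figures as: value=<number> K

value=84.49 K

Q_s = Q / 3600 = 47.4 / 3600 = 0.0131667 kg/s
Mean residence time: t_res = M/Q_s = 2.15 kg / 0.0131667 kg/s = 163.291 s
Geometry in metres: D = 118.5 mm → 0.1185 m, h = 8.85 mm → 0.00885 m; screw speed N = 53.1 rpm = 0.885 rev/s
γ̇ = π·D·N / h = π · 0.1185 · 0.885 / 0.00885 = 37.2279 s⁻¹
ΔT = η·γ̇²·t_res/(ρ·cp) = [597 × 37.2279² × 163.291] / [905 × 1767] = 84.4867 K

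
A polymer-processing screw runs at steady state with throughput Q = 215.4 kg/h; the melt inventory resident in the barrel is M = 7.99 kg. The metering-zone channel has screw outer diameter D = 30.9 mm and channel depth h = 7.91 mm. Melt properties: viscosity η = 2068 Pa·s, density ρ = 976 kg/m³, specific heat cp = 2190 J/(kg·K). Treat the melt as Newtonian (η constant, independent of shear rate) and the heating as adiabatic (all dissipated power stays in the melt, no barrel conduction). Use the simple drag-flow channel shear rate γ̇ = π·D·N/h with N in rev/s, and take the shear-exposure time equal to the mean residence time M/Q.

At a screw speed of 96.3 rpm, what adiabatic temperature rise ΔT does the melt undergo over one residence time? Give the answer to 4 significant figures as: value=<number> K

Q_s = Q / 3600 = 215.4 / 3600 = 0.0598333 kg/s
t_res = M / Q_s = 7.99 / 0.0598333 = 133.538 s
Geometry in metres: D = 30.9 mm → 0.0309 m, h = 7.91 mm → 0.00791 m; screw speed N = 96.3 rpm = 1.605 rev/s
γ̇ = π D N / h = (π)(0.0309)(1.605) / 0.00791 = 19.6973 s⁻¹
Adiabatic rise: ΔT = η γ̇² t_res / (ρ cp) = 2068·(19.6973)²·133.538 / (976·2190) = 50.1273 K

value=50.13 K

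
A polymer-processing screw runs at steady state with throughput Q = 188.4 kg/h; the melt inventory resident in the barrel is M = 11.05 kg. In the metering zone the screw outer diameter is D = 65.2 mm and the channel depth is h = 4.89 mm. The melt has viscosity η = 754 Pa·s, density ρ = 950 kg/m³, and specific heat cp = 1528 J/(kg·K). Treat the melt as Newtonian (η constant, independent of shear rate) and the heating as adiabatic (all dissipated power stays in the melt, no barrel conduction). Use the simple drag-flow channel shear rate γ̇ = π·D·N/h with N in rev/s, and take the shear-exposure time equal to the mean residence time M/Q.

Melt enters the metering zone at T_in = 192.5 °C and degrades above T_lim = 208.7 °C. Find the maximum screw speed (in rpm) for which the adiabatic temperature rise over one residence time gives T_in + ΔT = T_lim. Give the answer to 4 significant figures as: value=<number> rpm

Convert throughput: Q = 188.4 kg/h = 188.4/3600 = 0.0523333 kg/s
t_res = M / Q_s = 11.05 ÷ 0.0523333 = 211.146 s
D = 65.2 mm = 0.0652 m;  h = 4.89 mm = 0.00489 m
ΔT_a = T_lim − T_in = 208.7 °C − 192.5 °C = 16.2 K
Invert ΔT = ηγ̇²t_res/(ρcp) for γ̇: γ̇_max² = ΔT_a ρ cp / (η t_res) = 16.2·950·1528 / (754·211.146) = 147.709 s⁻²
γ̇_max = √147.709 = 12.1536 s⁻¹
N_max = γ̇_max·h / (π·D) = 12.1536 · 0.00489 / (π · 0.0652) = 0.290145 rev/s = 17.4087 rpm

value=17.41 rpm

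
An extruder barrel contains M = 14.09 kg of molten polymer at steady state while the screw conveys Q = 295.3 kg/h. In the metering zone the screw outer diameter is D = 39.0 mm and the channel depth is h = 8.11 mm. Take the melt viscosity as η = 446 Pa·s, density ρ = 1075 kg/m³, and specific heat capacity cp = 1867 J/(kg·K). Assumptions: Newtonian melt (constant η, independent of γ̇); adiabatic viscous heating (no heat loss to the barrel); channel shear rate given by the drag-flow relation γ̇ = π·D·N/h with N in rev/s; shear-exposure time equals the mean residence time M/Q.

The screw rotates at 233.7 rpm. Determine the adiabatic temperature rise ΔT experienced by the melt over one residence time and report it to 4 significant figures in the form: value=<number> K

Throughput in SI: Q_s = 295.3 kg/h ÷ 3600 s/h = 0.0820278 kg/s
Mean residence time: t_res = M/Q_s = 14.09 kg / 0.0820278 kg/s = 171.771 s
Convert to SI: D = 0.039 m, h = 0.00811 m, N = 233.7/60 = 3.895 rev/s
γ̇ = π·D·N / h = π · 0.039 · 3.895 / 0.00811 = 58.8439 s⁻¹
Adiabatic rise: ΔT = η γ̇² t_res / (ρ cp) = 446·(58.8439)²·171.771 / (1075·1867) = 132.17 K

value=132.2 K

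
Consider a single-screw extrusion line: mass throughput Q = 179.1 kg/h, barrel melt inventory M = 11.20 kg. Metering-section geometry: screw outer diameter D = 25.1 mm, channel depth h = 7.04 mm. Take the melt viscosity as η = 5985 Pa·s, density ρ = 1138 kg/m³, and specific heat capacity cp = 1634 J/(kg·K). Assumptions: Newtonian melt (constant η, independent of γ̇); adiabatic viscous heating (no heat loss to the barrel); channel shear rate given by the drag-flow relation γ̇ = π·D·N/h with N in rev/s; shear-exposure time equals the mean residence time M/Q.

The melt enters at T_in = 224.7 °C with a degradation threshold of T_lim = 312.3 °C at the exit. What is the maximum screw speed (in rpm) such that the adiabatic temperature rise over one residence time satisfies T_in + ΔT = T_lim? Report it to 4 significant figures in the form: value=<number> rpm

Q_s = Q / 3600 = 179.1 / 3600 = 0.04975 kg/s
t_res = M / Q_s = 11.20 / 0.04975 = 225.126 s
Convert to metres: D = 0.0251 m, h = 0.00704 m
ΔT_a = T_lim − T_in = 312.3 − 224.7 = 87.6 K
γ̇_max² = ΔT_a·ρ·cp / (η·t_res) = [87.6 × 1138 × 1634] / [5985 × 225.126] = 120.895 s⁻²
Take the square root: γ̇_max = √(120.895) = 10.9952 s⁻¹
Solve γ̇ = πDN/h for N: N_max = γ̇_max·h/(π·D) = 10.9952 × 0.00704 / (π × 0.0251) = 0.981643 rev/s = 58.8986 rpm

value=58.90 rpm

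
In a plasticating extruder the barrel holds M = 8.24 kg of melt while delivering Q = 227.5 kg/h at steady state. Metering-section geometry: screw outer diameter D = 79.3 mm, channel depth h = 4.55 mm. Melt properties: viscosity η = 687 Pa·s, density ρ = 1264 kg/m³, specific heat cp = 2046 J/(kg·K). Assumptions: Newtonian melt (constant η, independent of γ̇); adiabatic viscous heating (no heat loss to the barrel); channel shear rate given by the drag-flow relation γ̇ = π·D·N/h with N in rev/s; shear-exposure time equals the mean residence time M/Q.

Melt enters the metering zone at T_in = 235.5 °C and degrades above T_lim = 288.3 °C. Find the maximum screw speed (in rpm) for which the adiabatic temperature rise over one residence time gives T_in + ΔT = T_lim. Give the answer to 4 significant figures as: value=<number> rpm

Throughput in SI: Q_s = 227.5 kg/h ÷ 3600 s/h = 0.0631944 kg/s
t_res = M / Q_s = 8.24 / 0.0631944 = 130.391 s
D = 79.3 mm = 0.0793 m;  h = 4.55 mm = 0.00455 m
ΔT_a = T_lim − T_in = 288.3 − 235.5 = 52.8 K
γ̇_max² = ΔT_a·ρ·cp/(η·t_res) = 52.8·1264·2046/(687·130.391) = 1524.34 s⁻²
Take the square root: γ̇_max = √(1524.34) = 39.0428 s⁻¹
Solve γ̇ = πDN/h for N: N_max = γ̇_max·h/(π·D) = 39.0428 × 0.00455 / (π × 0.0793) = 0.713065 rev/s = 42.7839 rpm

value=42.78 rpm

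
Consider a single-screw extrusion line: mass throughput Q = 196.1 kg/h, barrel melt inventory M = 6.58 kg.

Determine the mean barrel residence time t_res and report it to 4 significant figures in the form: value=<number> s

value=120.8 s

Q_s = Q / 3600 = 196.1 / 3600 = 0.0544722 kg/s
t_res = M / Q_s = 6.58 ÷ 0.0544722 = 120.796 s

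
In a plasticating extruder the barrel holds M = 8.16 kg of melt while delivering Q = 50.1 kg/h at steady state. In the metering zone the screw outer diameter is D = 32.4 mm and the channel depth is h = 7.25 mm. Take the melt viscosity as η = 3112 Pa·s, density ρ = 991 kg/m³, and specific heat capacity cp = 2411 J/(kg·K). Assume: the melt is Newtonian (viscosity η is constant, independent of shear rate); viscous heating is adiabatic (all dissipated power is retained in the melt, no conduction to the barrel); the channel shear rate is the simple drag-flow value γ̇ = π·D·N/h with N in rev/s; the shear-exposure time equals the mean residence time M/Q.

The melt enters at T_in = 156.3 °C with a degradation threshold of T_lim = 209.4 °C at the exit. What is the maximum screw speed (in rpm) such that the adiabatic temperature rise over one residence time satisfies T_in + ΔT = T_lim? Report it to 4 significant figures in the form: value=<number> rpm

value=35.64 rpm

Q_s = Q / 3600 = 50.1 / 3600 = 0.0139167 kg/s
t_res = M / Q_s = 8.16 / 0.0139167 = 586.347 s
Geometry in SI: D = 32.4 mm → 0.0324 m, h = 7.25 mm → 0.00725 m
ΔT_a = T_lim − T_in = 209.4 − 156.3 = 53.1 K
γ̇_max² = ΔT_a·ρ·cp/(η·t_res) = 53.1·991·2411/(3112·586.347) = 69.5298 s⁻²
γ̇_max = √69.5298 = 8.33845 s⁻¹
N_max = γ̇_max h / (πD) = 8.33845·0.00725/(π·0.0324) = 0.593921 rev/s → ×60 = 35.6352 rpm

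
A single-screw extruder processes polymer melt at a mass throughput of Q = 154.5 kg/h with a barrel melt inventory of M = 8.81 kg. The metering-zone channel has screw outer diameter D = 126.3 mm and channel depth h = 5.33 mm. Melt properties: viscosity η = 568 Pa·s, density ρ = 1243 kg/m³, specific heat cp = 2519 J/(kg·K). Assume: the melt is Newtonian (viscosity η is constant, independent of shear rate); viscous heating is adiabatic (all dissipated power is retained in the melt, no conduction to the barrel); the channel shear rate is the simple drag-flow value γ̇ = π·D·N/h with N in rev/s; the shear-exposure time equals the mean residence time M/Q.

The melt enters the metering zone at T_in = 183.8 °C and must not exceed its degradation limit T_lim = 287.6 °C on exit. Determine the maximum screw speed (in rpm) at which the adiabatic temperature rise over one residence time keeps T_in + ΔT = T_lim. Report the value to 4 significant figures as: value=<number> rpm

Throughput in SI: Q_s = 154.5 kg/h ÷ 3600 s/h = 0.0429167 kg/s
Mean residence time: t_res = M/Q_s = 8.81 kg / 0.0429167 kg/s = 205.282 s
D = 126.3 mm = 0.1263 m;  h = 5.33 mm = 0.00533 m
ΔT_a = T_lim − T_in = 287.6 − 183.8 = 103.8 K
Invert ΔT = ηγ̇²t_res/(ρcp) for γ̇: γ̇_max² = ΔT_a ρ cp / (η t_res) = 103.8·1243·2519 / (568·205.282) = 2787.39 s⁻²
Take the square root: γ̇_max = √(2787.39) = 52.7958 s⁻¹
N_max = γ̇_max h / (πD) = 52.7958·0.00533/(π·0.1263) = 0.709207 rev/s → ×60 = 42.5524 rpm

value=42.55 rpm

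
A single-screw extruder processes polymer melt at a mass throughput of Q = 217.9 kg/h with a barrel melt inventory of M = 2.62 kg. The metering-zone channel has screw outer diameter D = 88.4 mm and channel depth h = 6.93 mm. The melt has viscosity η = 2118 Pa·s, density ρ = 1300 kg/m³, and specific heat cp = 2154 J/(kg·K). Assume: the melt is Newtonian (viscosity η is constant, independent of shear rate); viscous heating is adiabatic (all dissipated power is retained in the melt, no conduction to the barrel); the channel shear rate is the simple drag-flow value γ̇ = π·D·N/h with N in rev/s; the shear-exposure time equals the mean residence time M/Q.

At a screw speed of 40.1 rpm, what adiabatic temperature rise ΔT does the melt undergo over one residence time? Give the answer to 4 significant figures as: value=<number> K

Throughput in SI: Q_s = 217.9 kg/h ÷ 3600 s/h = 0.0605278 kg/s
t_res = M / Q_s = 2.62 / 0.0605278 = 43.2859 s
Geometry in metres: D = 88.4 mm → 0.0884 m, h = 6.93 mm → 0.00693 m; screw speed N = 40.1 rpm = 0.668333 rev/s
Shear rate: γ̇ = πDN/h = π·0.0884·0.668333/0.00693 = 26.7832 s⁻¹
Adiabatic rise: ΔT = η γ̇² t_res / (ρ cp) = 2118·(26.7832)²·43.2859 / (1300·2154) = 23.4859 K

value=23.49 K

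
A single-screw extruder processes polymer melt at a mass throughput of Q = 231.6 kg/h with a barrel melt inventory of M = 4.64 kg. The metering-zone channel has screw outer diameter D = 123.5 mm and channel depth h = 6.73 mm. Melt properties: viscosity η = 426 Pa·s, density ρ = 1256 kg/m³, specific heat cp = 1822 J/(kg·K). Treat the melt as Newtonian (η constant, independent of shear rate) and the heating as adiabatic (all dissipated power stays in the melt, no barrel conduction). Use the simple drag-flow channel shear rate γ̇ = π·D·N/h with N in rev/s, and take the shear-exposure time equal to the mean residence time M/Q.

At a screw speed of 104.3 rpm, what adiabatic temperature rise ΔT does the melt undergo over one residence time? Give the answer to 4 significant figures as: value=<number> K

value=134.8 K

Convert throughput: Q = 231.6 kg/h = 231.6/3600 = 0.0643333 kg/s
t_res = M / Q_s = 4.64 / 0.0643333 = 72.1244 s
Convert to SI: D = 0.1235 m, h = 0.00673 m, N = 104.3/60 = 1.73833 rev/s
γ̇ = π·D·N / h = π · 0.1235 · 1.73833 / 0.00673 = 100.215 s⁻¹
Adiabatic rise: ΔT = η γ̇² t_res / (ρ cp) = 426·(100.215)²·72.1244 / (1256·1822) = 134.841 K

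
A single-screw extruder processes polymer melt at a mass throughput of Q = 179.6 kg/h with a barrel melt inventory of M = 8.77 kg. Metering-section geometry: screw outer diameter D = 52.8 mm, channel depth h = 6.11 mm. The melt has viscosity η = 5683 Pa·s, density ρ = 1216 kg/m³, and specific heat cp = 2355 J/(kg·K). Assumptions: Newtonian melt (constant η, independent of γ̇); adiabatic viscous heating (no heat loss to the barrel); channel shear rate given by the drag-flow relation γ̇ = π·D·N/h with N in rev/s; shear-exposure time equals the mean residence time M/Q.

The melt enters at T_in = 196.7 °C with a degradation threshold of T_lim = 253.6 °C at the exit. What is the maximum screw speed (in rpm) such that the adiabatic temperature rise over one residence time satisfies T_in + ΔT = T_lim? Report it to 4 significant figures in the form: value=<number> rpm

value=28.23 rpm

Convert throughput: Q = 179.6 kg/h = 179.6/3600 = 0.0498889 kg/s
t_res = M / Q_s = 8.77 / 0.0498889 = 175.791 s
D = 52.8 mm = 0.0528 m;  h = 6.11 mm = 0.00611 m
ΔT_a = T_lim − T_in = 253.6 − 196.7 = 56.9 K
Invert ΔT = ηγ̇²t_res/(ρcp) for γ̇: γ̇_max² = ΔT_a ρ cp / (η t_res) = 56.9·1216·2355 / (5683·175.791) = 163.104 s⁻²
γ̇_max = √163.104 = 12.7712 s⁻¹
Solve γ̇ = πDN/h for N: N_max = γ̇_max·h/(π·D) = 12.7712 × 0.00611 / (π × 0.0528) = 0.470424 rev/s = 28.2254 rpm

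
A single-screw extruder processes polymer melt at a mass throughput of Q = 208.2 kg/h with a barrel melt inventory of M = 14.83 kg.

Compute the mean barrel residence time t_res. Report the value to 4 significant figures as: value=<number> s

Throughput in SI: Q_s = 208.2 kg/h ÷ 3600 s/h = 0.0578333 kg/s
t_res = M / Q_s = 14.83 ÷ 0.0578333 = 256.427 s

value=256.4 s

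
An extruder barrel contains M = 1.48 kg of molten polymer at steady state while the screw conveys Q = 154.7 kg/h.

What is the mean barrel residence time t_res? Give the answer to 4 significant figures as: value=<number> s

Convert throughput: Q = 154.7 kg/h = 154.7/3600 = 0.0429722 kg/s
t_res = M / Q_s = 1.48 / 0.0429722 = 34.4409 s

value=34.44 s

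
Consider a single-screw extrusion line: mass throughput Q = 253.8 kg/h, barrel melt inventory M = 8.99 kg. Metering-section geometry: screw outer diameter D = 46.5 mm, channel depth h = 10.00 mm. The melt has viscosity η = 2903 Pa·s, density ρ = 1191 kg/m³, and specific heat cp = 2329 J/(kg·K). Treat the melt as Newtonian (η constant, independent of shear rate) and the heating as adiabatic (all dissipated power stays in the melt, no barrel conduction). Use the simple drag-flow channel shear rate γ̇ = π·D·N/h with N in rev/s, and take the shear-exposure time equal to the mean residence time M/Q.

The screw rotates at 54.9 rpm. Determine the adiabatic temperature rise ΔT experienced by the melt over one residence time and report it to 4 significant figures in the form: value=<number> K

value=23.84 K

Throughput in SI: Q_s = 253.8 kg/h ÷ 3600 s/h = 0.0705 kg/s
t_res = M / Q_s = 8.99 ÷ 0.0705 = 127.518 s
Convert to SI: D = 0.0465 m, h = 0.01 m, N = 54.9/60 = 0.915 rev/s
Shear rate: γ̇ = πDN/h = π·0.0465·0.915/0.01 = 13.3667 s⁻¹
ΔT = η·γ̇²·t_res / (ρ·cp) = 2903 · (13.3667)² · 127.518 / (1191 · 2329) = 23.8443 K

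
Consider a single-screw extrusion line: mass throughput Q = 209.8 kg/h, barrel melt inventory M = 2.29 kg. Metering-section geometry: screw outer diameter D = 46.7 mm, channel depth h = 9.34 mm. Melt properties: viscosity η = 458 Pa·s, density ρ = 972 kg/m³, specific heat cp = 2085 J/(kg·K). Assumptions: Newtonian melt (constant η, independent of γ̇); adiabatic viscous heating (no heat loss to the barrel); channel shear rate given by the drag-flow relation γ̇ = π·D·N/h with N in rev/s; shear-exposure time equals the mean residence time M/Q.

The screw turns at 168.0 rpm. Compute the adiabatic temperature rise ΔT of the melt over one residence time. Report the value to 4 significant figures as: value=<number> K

value=17.18 K

Q_s = Q / 3600 = 209.8 / 3600 = 0.0582778 kg/s
t_res = M / Q_s = 2.29 / 0.0582778 = 39.2946 s
Convert to SI: D = 0.0467 m, h = 0.00934 m, N = 168.0/60 = 2.8 rev/s
Shear rate: γ̇ = πDN/h = π·0.0467·2.8/0.00934 = 43.9823 s⁻¹
ΔT = η·γ̇²·t_res / (ρ·cp) = 458 · (43.9823)² · 39.2946 / (972 · 2085) = 17.1784 K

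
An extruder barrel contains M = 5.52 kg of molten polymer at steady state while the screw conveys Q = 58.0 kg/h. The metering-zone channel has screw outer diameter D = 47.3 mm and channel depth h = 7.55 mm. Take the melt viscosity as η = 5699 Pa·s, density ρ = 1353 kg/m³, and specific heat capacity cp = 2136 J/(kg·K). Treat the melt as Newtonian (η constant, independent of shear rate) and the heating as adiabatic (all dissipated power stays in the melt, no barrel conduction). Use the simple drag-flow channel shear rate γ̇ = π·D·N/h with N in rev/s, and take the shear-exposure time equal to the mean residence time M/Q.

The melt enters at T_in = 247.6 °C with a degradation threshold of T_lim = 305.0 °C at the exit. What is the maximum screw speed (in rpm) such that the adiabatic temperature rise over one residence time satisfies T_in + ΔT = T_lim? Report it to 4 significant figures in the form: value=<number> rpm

Throughput in SI: Q_s = 58.0 kg/h ÷ 3600 s/h = 0.0161111 kg/s
t_res = M / Q_s = 5.52 / 0.0161111 = 342.621 s
Convert to metres: D = 0.0473 m, h = 0.00755 m
ΔT_a = T_lim − T_in = 305.0 − 247.6 = 57.4 K
Invert ΔT = ηγ̇²t_res/(ρcp) for γ̇: γ̇_max² = ΔT_a ρ cp / (η t_res) = 57.4·1353·2136 / (5699·342.621) = 84.9569 s⁻²
γ̇_max = √84.9569 = 9.21721 s⁻¹
Solve γ̇ = πDN/h for N: N_max = γ̇_max·h/(π·D) = 9.21721 × 0.00755 / (π × 0.0473) = 0.468312 rev/s = 28.0987 rpm

value=28.10 rpm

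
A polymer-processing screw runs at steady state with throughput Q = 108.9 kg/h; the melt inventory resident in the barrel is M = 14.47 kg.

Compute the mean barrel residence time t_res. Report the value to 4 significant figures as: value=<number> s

Q_s = Q / 3600 = 108.9 / 3600 = 0.03025 kg/s
t_res = M / Q_s = 14.47 ÷ 0.03025 = 478.347 s

value=478.3 s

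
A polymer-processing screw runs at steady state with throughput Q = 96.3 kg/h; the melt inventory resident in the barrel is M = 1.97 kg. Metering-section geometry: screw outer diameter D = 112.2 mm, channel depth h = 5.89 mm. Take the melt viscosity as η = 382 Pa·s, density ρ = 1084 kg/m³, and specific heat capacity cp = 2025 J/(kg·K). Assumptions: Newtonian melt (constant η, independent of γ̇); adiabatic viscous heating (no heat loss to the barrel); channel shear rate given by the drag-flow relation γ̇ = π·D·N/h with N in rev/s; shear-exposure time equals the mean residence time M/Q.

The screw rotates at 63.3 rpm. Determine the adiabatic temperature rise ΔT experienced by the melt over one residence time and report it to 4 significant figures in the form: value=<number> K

Q_s = Q / 3600 = 96.3 / 3600 = 0.02675 kg/s
t_res = M / Q_s = 1.97 ÷ 0.02675 = 73.6449 s
D = 112.2 mm = 0.1122 m;  h = 5.89 mm = 0.00589 m;  N = 63.3 rpm / 60 = 1.055 rev/s
Shear rate: γ̇ = πDN/h = π·0.1122·1.055/0.00589 = 63.1364 s⁻¹
ΔT = η·γ̇²·t_res / (ρ·cp) = 382 · (63.1364)² · 73.6449 / (1084 · 2025) = 51.0871 K

value=51.09 K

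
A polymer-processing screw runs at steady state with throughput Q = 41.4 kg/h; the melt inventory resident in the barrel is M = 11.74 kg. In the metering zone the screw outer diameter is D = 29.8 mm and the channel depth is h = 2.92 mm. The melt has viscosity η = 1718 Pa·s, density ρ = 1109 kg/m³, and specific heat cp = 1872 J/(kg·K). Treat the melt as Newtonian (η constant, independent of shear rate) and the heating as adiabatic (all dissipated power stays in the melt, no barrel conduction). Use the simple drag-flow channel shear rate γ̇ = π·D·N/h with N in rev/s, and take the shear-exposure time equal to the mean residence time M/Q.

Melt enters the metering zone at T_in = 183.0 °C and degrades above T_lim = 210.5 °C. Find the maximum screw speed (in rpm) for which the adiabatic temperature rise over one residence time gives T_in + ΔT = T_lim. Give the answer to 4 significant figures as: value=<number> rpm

value=10.68 rpm

Q_s = Q / 3600 = 41.4 / 3600 = 0.0115 kg/s
t_res = M / Q_s = 11.74 / 0.0115 = 1020.87 s
Geometry in SI: D = 29.8 mm → 0.0298 m, h = 2.92 mm → 0.00292 m
ΔT_a = T_lim − T_in = 210.5 °C − 183.0 °C = 27.5 K
γ̇_max² = ΔT_a·ρ·cp / (η·t_res) = [27.5 × 1109 × 1872] / [1718 × 1020.87] = 32.5519 s⁻²
γ̇_max = √32.5519 = 5.70543 s⁻¹
N_max = γ̇_max·h / (π·D) = 5.70543 · 0.00292 / (π · 0.0298) = 0.177953 rev/s = 10.6772 rpm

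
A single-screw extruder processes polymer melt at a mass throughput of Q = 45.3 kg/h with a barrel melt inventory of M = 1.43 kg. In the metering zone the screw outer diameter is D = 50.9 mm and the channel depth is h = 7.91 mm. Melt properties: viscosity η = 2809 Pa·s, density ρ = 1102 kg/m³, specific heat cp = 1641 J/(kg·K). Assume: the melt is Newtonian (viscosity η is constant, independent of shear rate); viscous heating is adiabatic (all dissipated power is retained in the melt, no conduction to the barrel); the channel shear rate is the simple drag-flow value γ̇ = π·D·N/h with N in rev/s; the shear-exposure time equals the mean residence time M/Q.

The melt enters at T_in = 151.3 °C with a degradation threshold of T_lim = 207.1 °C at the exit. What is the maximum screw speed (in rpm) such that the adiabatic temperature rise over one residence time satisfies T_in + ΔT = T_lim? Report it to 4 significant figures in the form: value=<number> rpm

value=52.77 rpm

Throughput in SI: Q_s = 45.3 kg/h ÷ 3600 s/h = 0.0125833 kg/s
t_res = M / Q_s = 1.43 / 0.0125833 = 113.642 s
Geometry in SI: D = 50.9 mm → 0.0509 m, h = 7.91 mm → 0.00791 m
Allowable rise: ΔT_a = T_lim − T_in = 207.1 − 151.3 = 55.8 K
γ̇_max² = ΔT_a·ρ·cp/(η·t_res) = 55.8·1102·1641/(2809·113.642) = 316.106 s⁻²
γ̇_max = √316.106 = 17.7794 s⁻¹
N_max = γ̇_max·h / (π·D) = 17.7794 · 0.00791 / (π · 0.0509) = 0.879478 rev/s = 52.7687 rpm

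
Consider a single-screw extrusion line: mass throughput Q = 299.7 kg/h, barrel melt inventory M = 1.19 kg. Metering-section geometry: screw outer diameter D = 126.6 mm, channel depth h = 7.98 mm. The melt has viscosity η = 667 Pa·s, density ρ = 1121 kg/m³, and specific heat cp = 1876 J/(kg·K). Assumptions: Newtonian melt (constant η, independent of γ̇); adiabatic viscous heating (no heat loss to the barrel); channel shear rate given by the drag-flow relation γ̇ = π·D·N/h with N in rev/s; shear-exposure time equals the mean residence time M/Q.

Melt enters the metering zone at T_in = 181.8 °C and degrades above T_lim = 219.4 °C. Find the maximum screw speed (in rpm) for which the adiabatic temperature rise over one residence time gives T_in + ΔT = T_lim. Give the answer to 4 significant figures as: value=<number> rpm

Q_s = Q / 3600 = 299.7 / 3600 = 0.08325 kg/s
Mean residence time: t_res = M/Q_s = 1.19 kg / 0.08325 kg/s = 14.2943 s
Geometry in SI: D = 126.6 mm → 0.1266 m, h = 7.98 mm → 0.00798 m
ΔT_a = T_lim − T_in = 219.4 − 181.8 = 37.6 K
Invert ΔT = ηγ̇²t_res/(ρcp) for γ̇: γ̇_max² = ΔT_a ρ cp / (η t_res) = 37.6·1121·1876 / (667·14.2943) = 8293.5 s⁻²
Take the square root: γ̇_max = √(8293.5) = 91.0686 s⁻¹
Solve γ̇ = πDN/h for N: N_max = γ̇_max·h/(π·D) = 91.0686 × 0.00798 / (π × 0.1266) = 1.82721 rev/s = 109.633 rpm

value=109.6 rpm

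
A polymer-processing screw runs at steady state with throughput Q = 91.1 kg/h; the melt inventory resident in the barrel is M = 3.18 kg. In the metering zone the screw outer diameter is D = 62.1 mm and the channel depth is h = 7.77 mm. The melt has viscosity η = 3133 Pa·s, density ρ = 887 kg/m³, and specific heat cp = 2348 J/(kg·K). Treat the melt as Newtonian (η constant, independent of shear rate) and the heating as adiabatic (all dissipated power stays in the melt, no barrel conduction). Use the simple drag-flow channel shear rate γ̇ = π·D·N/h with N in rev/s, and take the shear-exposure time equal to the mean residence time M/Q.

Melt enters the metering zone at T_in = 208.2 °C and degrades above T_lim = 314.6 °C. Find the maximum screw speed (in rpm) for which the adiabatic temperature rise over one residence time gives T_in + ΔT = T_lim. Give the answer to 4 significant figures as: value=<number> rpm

Convert throughput: Q = 91.1 kg/h = 91.1/3600 = 0.0253056 kg/s
t_res = M / Q_s = 3.18 / 0.0253056 = 125.664 s
Geometry in SI: D = 62.1 mm → 0.0621 m, h = 7.77 mm → 0.00777 m
ΔT_a = T_lim − T_in = 314.6 °C − 208.2 °C = 106.4 K
γ̇_max² = ΔT_a·ρ·cp / (η·t_res) = [106.4 × 887 × 2348] / [3133 × 125.664] = 562.849 s⁻²
Take the square root: γ̇_max = √(562.849) = 23.7244 s⁻¹
Solve γ̇ = πDN/h for N: N_max = γ̇_max·h/(π·D) = 23.7244 × 0.00777 / (π × 0.0621) = 0.944877 rev/s = 56.6926 rpm

value=56.69 rpm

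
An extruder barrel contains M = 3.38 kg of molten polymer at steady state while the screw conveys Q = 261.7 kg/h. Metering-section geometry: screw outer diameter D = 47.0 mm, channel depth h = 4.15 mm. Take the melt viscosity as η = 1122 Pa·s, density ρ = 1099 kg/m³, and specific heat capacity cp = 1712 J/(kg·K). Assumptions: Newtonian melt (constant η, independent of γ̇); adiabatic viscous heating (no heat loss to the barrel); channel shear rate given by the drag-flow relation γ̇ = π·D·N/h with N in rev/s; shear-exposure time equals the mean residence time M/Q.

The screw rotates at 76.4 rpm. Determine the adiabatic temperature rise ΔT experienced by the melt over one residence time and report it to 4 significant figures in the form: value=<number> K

value=56.91 K

Throughput in SI: Q_s = 261.7 kg/h ÷ 3600 s/h = 0.0726944 kg/s
t_res = M / Q_s = 3.38 ÷ 0.0726944 = 46.496 s
Convert to SI: D = 0.047 m, h = 0.00415 m, N = 76.4/60 = 1.27333 rev/s
Shear rate: γ̇ = πDN/h = π·0.047·1.27333/0.00415 = 45.3045 s⁻¹
ΔT = η·γ̇²·t_res/(ρ·cp) = [1122 × 45.3045² × 46.496] / [1099 × 1712] = 56.9102 K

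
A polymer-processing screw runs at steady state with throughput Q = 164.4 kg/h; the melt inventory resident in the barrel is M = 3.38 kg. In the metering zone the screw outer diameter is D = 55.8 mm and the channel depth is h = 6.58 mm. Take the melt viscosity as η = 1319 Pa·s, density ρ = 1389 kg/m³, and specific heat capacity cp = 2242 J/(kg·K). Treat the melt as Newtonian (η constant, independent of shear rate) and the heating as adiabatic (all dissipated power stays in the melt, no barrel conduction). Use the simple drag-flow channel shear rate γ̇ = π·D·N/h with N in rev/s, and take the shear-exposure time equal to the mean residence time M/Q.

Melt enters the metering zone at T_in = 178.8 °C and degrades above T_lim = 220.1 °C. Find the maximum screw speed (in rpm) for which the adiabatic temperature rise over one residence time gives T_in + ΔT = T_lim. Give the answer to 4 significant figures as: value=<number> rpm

Convert throughput: Q = 164.4 kg/h = 164.4/3600 = 0.0456667 kg/s
t_res = M / Q_s = 3.38 ÷ 0.0456667 = 74.0146 s
Convert to metres: D = 0.0558 m, h = 0.00658 m
ΔT_a = T_lim − T_in = 220.1 °C − 178.8 °C = 41.3 K
γ̇_max² = ΔT_a·ρ·cp/(η·t_res) = 41.3·1389·2242/(1319·74.0146) = 1317.42 s⁻²
Take the square root: γ̇_max = √(1317.42) = 36.2963 s⁻¹
N_max = γ̇_max·h / (π·D) = 36.2963 · 0.00658 / (π · 0.0558) = 1.3624 rev/s = 81.744 rpm

value=81.74 rpm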